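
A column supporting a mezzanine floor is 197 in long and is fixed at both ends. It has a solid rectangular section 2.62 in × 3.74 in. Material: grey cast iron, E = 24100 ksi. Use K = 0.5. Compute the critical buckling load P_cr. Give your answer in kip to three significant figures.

Buckling occurs about the weak axis: I_min = h·b³/12 with b = 2.62 in (the shorter side).
I_min = 3.74×2.62³/12 = 5.605 in⁴
Effective length L_e = K·L = 0.5 × 197 = 98.50 in
P_cr = π²EI / L_e² = π² × 24100×10³ × 5.605 / 98.50² = 1.374×10^5 lb

P_cr ≈ 137 kip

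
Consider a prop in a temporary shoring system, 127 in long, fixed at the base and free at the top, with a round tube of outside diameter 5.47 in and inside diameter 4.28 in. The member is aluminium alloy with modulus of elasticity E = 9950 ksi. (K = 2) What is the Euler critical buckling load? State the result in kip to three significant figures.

d_o = 5.47 in, d_i = 4.28 in
I = π(d_o⁴ − d_i⁴)/64 = π(5.47⁴ − 4.280⁴)/64 = 27.47 in⁴
Effective length L_e = K·L = 2 × 127 = 254.0 in
P_cr = π²EI / L_e² = π² × 9950×10³ × 27.47 / 254.0² = 4.182×10^4 lb

P_cr ≈ 41.8 kip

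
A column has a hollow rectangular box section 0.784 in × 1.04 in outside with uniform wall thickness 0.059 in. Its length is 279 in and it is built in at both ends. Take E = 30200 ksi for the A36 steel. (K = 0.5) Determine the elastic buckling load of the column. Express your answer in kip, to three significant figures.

P_cr ≈ 0.292 kip

Inner dimensions: h_i = 1.04 − 2×0.059 = 0.9220 in, b_i = 0.784 − 2×0.059 = 0.6660 in
Weak-axis I_min = (h_o·b_o³ − h_i·b_i³)/12 with b_o = 0.784, b_i = 0.6660 in (shorter outer/inner sides).
I_min = (1.04×0.784³ − 0.9220×0.6660³)/12 = 1.907×10^-2 in⁴
Effective length L_e = K·L = 0.5 × 279 = 139.5 in
P_cr = π²EI / L_e² = π² × 30200×10³ × 1.907×10^-2 / 139.5² = 292.0 lb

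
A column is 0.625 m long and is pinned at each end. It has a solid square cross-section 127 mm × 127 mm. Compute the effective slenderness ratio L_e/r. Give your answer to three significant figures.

λ ≈ 17.0

For a square r = a/√12 = 127/√12 = 36.66 mm
L_e = K·L = 1 × 0.625 m = 0.6250 m = 625.00 mm
λ = L_e / r_min = 625.00 / 36.66 = 17.0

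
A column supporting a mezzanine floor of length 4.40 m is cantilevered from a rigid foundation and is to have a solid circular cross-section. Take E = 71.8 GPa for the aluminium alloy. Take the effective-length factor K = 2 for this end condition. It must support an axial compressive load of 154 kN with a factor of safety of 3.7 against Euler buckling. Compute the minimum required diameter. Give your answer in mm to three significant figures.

Required P_cr = n·P = 3.7 × 154 = 569.8 kN
L_e = K·L = 2 × 4.40 = 8.800 m
Required I = P_cr·L_e²/(π²E) = 5.698×10^5 × 8.800² / (π² × 7.18×10^10) = 6.227×10^-5 m⁴
I_req = 6.227×10^7 mm⁴
Solid circle: I = πd⁴/64  ⇒  d = (64I/π)^(1/4) = (64×6.227×10^7/π)^(1/4) = 189 mm

d ≈ 189 mm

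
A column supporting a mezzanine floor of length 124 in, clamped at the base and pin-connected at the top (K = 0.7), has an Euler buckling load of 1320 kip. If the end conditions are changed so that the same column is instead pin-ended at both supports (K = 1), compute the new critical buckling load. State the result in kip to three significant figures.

P_cr ≈ 647 kip

P_cr ∝ 1/K², so P_cr,new = P_cr,old × (K_old/K_new)² = 1320 × (0.7/1)²
= 1320 × 0.4900 = 647 kip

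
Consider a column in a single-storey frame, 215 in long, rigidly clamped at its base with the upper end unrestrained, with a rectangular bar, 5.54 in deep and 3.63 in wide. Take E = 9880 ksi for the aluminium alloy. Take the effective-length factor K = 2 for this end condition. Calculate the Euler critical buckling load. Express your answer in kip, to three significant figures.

P_cr ≈ 11.6 kip

Buckling occurs about the weak axis: I_min = h·b³/12 with b = 3.63 in (the shorter side).
I_min = 5.54×3.63³/12 = 22.08 in⁴
Effective length L_e = K·L = 2 × 215 = 430.0 in
P_cr = π²EI / L_e² = π² × 9880×10³ × 22.08 / 430.0² = 1.165×10^4 lb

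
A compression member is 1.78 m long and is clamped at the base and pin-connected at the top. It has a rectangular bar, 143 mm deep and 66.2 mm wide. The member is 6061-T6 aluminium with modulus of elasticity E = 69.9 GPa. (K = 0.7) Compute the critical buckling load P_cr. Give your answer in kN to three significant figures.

P_cr ≈ 1540 kN

Buckling occurs about the weak axis: I_min = h·b³/12 with b = 66.2 mm (the shorter side).
I_min = 143×66.2³/12 = 3.457×10^6 mm⁴
I = 3.457×10^6 mm⁴ = 3.457×10^-6 m⁴
Effective length L_e = K·L = 0.7 × 1.78 = 1.246 m
P_cr = π²EI / L_e² = π² × 69.9×10⁹ × 3.457×10^-6 / 1.246² = 1.536×10^6 N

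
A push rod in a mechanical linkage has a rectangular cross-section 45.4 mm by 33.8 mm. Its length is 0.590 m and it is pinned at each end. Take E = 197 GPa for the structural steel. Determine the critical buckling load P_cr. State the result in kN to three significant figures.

P_cr ≈ 816 kN

Buckling occurs about the weak axis: I_min = h·b³/12 with b = 33.8 mm (the shorter side).
I_min = 45.4×33.8³/12 = 1.461×10^5 mm⁴
I = 1.461×10^5 mm⁴ = 1.461×10^-7 m⁴
Effective length L_e = K·L = 1 × 0.590 = 0.5900 m
P_cr = π²EI / L_e² = π² × 197×10⁹ × 1.461×10^-7 / 0.5900² = 8.160×10^5 N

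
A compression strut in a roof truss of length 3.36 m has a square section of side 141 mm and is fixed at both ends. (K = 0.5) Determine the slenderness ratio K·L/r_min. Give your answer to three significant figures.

λ ≈ 41.3

For a square r = a/√12 = 141/√12 = 40.70 mm
L_e = K·L = 0.5 × 3.36 m = 1.680 m = 1680.0 mm
λ = L_e / r_min = 1680.0 / 40.70 = 41.3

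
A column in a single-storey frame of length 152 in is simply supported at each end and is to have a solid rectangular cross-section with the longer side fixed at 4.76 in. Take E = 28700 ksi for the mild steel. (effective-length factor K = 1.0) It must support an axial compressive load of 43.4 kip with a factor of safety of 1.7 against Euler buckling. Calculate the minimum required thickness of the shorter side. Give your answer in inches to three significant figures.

Required P_cr = n·P = 1.7 × 43.4 = 73.78 kip
L_e = K·L = 1 × 152 = 152.0 in
Required I = P_cr·L_e²/(π²E) = 7.378×10^4 × 152.0² / (π² × 2.87×10^7) = 6.018 in⁴
Rectangle, weak axis: I_min = h·b³/12 with h = 4.76 in fixed  ⇒  b = (12I/h)^(1/3) = 2.48 in

b ≈ 2.48 in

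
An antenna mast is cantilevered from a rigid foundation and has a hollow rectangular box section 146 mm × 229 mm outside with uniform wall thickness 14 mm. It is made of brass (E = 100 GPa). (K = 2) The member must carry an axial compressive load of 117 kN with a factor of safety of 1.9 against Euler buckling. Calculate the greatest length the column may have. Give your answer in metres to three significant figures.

Inner dimensions: h_i = 229 − 2×14 = 201.0 mm, b_i = 146 − 2×14 = 118.0 mm
Weak-axis I_min = (h_o·b_o³ − h_i·b_i³)/12 with b_o = 146, b_i = 118.0 mm (shorter outer/inner sides).
I_min = (229×146³ − 201.0×118.0³)/12 = 3.187×10^7 mm⁴
I = 3.187×10^-5 m⁴
Required critical load P_cr = n·P = 1.9 × 117 = 222.3 kN = 2.223×10^5 N
From P_cr = π²EI/(K·L)²:  L = (1/K)·√(π²EI/P_cr) = (1/2)·√(π²×1.00×10^11×3.187×10^-5/2.223×10^5)
L = 5.95 m

L_max ≈ 5.95 m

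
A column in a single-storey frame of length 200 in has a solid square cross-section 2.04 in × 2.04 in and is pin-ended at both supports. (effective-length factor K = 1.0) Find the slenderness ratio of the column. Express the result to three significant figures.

λ ≈ 340

I = a⁴/12 = 2.04⁴/12 = 1.443 in⁴
A = 4.162 in²;  r_min = √(I/A) = √(1.443/4.162) = 0.5889 in
L_e = K·L = 1 × 200 = 200.0 in
λ = L_e / r_min = 200.00 / 0.5889 = 340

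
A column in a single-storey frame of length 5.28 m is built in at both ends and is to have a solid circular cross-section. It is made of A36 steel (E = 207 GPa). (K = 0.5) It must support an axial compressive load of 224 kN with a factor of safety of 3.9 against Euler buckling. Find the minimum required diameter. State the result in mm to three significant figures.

Required P_cr = n·P = 3.9 × 224 = 873.6 kN
L_e = K·L = 0.5 × 5.28 = 2.640 m
Required I = P_cr·L_e²/(π²E) = 8.736×10^5 × 2.640² / (π² × 2.07×10^11) = 2.980×10^-6 m⁴
I_req = 2.980×10^6 mm⁴
Solid circle: I = πd⁴/64  ⇒  d = (64I/π)^(1/4) = (64×2.980×10^6/π)^(1/4) = 88.3 mm

d ≈ 88.3 mm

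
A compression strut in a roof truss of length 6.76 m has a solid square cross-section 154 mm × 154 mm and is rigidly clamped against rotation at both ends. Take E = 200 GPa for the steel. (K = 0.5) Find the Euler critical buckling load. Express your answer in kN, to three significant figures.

P_cr ≈ 8100 kN

I = a⁴/12 = 154⁴/12 = 4.687×10^7 mm⁴
I = 4.687×10^7 mm⁴ = 4.687×10^-5 m⁴
Effective length L_e = K·L = 0.5 × 6.76 = 3.380 m
P_cr = π²EI / L_e² = π² × 200×10⁹ × 4.687×10^-5 / 3.380² = 8.098×10^6 N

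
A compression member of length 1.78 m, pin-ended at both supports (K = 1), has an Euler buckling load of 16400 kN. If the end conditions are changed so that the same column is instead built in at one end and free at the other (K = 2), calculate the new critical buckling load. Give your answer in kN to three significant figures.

P_cr ∝ 1/K², so P_cr,new = P_cr,old × (K_old/K_new)² = 16400 × (1/2)²
= 16400 × 0.2500 = 4100 kN

P_cr ≈ 4100 kN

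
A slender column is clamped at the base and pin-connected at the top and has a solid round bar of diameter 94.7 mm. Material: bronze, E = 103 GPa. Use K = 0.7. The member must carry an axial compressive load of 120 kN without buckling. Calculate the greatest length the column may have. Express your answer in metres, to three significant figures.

I = πd⁴/64 = π×94.7⁴/64 = 3.948×10^6 mm⁴
I = 3.948×10^-6 m⁴
At the buckling limit P_cr = P = 1.200×10^5 N
From P_cr = π²EI/(K·L)²:  L = (1/K)·√(π²EI/P_cr) = (1/0.7)·√(π²×1.03×10^11×3.948×10^-6/1.200×10^5)
L = 8.26 m

L_max ≈ 8.26 m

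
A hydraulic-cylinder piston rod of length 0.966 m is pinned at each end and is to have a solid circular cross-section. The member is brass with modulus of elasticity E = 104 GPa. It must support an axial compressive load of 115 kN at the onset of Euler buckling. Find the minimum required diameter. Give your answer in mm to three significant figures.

L_e = K·L = 1 × 0.966 = 0.9660 m
Required I = P_cr·L_e²/(π²E) = 1.150×10^5 × 0.9660² / (π² × 1.04×10^11) = 1.045×10^-7 m⁴
I_req = 1.045×10^5 mm⁴
Solid circle: I = πd⁴/64  ⇒  d = (64I/π)^(1/4) = (64×1.045×10^5/π)^(1/4) = 38.2 mm

d ≈ 38.2 mm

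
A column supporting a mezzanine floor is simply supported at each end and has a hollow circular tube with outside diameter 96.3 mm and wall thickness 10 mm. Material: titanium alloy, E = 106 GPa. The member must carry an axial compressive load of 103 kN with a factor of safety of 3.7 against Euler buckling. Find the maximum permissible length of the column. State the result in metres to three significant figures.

L_max ≈ 2.65 m

Inner diameter d_i = 96.3 − 2×10 = 76.30 mm
I = π(d_o⁴ − d_i⁴)/64 = π(96.3⁴ − 76.30⁴)/64 = 2.558×10^6 mm⁴
I = 2.558×10^-6 m⁴
Required critical load P_cr = n·P = 3.7 × 103 = 381.1 kN = 3.811×10^5 N
From P_cr = π²EI/(K·L)²:  L = (1/K)·√(π²EI/P_cr) = (1/1)·√(π²×1.06×10^11×2.558×10^-6/3.811×10^5)
L = 2.65 m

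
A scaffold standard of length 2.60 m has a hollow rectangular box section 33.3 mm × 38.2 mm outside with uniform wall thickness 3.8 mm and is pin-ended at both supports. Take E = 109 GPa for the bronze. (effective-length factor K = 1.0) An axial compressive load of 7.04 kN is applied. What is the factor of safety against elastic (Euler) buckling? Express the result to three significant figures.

Inner dimensions: h_i = 38.2 − 2×3.8 = 30.60 mm, b_i = 33.3 − 2×3.8 = 25.70 mm
Weak-axis I_min = (h_o·b_o³ − h_i·b_i³)/12 with b_o = 33.3, b_i = 25.70 mm (shorter outer/inner sides).
I_min = (38.2×33.3³ − 30.60×25.70³)/12 = 7.426×10^4 mm⁴
I = 7.426×10^4 mm⁴ = 7.426×10^-8 m⁴
Effective length L_e = K·L = 1 × 2.60 = 2.600 m
P_cr = π²EI / L_e² = π² × 109×10⁹ × 7.426×10^-8 / 2.600² = 1.182×10^4 N
Factor of safety n = P_cr / P = 11.818 / 7.04 = 1.68

n ≈ 1.68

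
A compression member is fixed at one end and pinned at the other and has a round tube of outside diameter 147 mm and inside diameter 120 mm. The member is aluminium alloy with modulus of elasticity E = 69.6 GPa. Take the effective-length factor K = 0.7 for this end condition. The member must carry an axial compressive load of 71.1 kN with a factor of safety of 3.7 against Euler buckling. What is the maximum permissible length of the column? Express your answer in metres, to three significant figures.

d_o = 147 mm, d_i = 120 mm
I = π(d_o⁴ − d_i⁴)/64 = π(147⁴ − 120.0⁴)/64 = 1.274×10^7 mm⁴
I = 1.274×10^-5 m⁴
Required critical load P_cr = n·P = 3.7 × 71.1 = 263.1 kN = 2.631×10^5 N
From P_cr = π²EI/(K·L)²:  L = (1/K)·√(π²EI/P_cr) = (1/0.7)·√(π²×6.96×10^10×1.274×10^-5/2.631×10^5)
L = 8.24 m

L_max ≈ 8.24 m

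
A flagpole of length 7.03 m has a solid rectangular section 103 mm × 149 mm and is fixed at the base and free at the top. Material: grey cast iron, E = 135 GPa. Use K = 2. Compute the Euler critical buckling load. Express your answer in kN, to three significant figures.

P_cr ≈ 91.4 kN

Buckling occurs about the weak axis: I_min = h·b³/12 with b = 103 mm (the shorter side).
I_min = 149×103³/12 = 1.357×10^7 mm⁴
I = 1.357×10^7 mm⁴ = 1.357×10^-5 m⁴
Effective length L_e = K·L = 2 × 7.03 = 14.06 m
P_cr = π²EI / L_e² = π² × 135×10⁹ × 1.357×10^-5 / 14.06² = 9.145×10^4 N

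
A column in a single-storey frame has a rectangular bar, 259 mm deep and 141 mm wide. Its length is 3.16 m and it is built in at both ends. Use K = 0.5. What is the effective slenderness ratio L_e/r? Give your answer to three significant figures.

λ ≈ 38.8

Buckling occurs about the weak axis: I_min = h·b³/12 with b = 141 mm (the shorter side).
I_min = 259×141³/12 = 6.050×10^7 mm⁴
A = 3.652×10^4 mm²;  r_min = √(I/A) = √(6.050×10^7/3.652×10^4) = 40.70 mm
L_e = K·L = 0.5 × 3.16 m = 1.580 m = 1580.0 mm
λ = L_e / r_min = 1580.0 / 40.70 = 38.8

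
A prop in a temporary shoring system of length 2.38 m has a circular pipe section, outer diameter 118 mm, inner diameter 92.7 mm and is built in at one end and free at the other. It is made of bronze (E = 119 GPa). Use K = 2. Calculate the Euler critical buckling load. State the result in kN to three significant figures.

d_o = 118 mm, d_i = 92.7 mm
I = π(d_o⁴ − d_i⁴)/64 = π(118⁴ − 92.70⁴)/64 = 5.892×10^6 mm⁴
I = 5.892×10^6 mm⁴ = 5.892×10^-6 m⁴
Effective length L_e = K·L = 2 × 2.38 = 4.760 m
P_cr = π²EI / L_e² = π² × 119×10⁹ × 5.892×10^-6 / 4.760² = 3.054×10^5 N

P_cr ≈ 305 kN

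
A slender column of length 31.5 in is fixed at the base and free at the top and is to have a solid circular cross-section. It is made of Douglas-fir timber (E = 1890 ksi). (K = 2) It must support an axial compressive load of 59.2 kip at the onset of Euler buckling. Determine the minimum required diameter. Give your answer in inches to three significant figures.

L_e = K·L = 2 × 31.5 = 63.00 in
Required I = P_cr·L_e²/(π²E) = 5.920×10^4 × 63.00² / (π² × 1.89×10^6) = 12.60 in⁴
Solid circle: I = πd⁴/64  ⇒  d = (64I/π)^(1/4) = (64×12.60/π)^(1/4) = 4.00 in

d ≈ 4.00 in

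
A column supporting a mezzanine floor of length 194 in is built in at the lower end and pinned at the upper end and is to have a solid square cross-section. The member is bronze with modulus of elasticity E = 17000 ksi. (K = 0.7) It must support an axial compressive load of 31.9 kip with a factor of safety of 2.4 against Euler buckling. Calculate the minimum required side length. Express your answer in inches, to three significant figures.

a ≈ 3.17 in

Required P_cr = n·P = 2.4 × 31.9 = 76.56 kip
L_e = K·L = 0.7 × 194 = 135.8 in
Required I = P_cr·L_e²/(π²E) = 7.656×10^4 × 135.8² / (π² × 1.70×10^7) = 8.415 in⁴
Solid square: I = a⁴/12  ⇒  a = (12I)^(1/4) = (12×8.415)^(1/4) = 3.17 in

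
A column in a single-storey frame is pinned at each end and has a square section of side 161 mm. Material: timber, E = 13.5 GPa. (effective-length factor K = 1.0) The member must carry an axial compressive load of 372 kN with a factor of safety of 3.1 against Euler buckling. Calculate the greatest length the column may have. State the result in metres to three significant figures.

I = a⁴/12 = 161⁴/12 = 5.599×10^7 mm⁴
I = 5.599×10^-5 m⁴
Required critical load P_cr = n·P = 3.1 × 372 = 1153 kN = 1.153×10^6 N
From P_cr = π²EI/(K·L)²:  L = (1/K)·√(π²EI/P_cr) = (1/1)·√(π²×1.35×10^10×5.599×10^-5/1.153×10^6)
L = 2.54 m

L_max ≈ 2.54 m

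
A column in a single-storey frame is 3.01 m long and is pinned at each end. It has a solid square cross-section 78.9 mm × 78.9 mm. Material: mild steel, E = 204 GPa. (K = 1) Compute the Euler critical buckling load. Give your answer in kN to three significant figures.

I = a⁴/12 = 78.9⁴/12 = 3.229×10^6 mm⁴
I = 3.229×10^6 mm⁴ = 3.229×10^-6 m⁴
Effective length L_e = K·L = 1 × 3.01 = 3.010 m
P_cr = π²EI / L_e² = π² × 204×10⁹ × 3.229×10^-6 / 3.010² = 7.177×10^5 N

P_cr ≈ 718 kN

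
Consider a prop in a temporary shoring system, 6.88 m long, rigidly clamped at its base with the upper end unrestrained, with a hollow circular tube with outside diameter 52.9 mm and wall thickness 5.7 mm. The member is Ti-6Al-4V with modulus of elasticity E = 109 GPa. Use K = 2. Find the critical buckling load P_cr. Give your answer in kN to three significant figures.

P_cr ≈ 1.36 kN

Inner diameter d_i = 52.9 − 2×5.7 = 41.50 mm
I = π(d_o⁴ − d_i⁴)/64 = π(52.9⁴ − 41.50⁴)/64 = 2.388×10^5 mm⁴
I = 2.388×10^5 mm⁴ = 2.388×10^-7 m⁴
Effective length L_e = K·L = 2 × 6.88 = 13.76 m
P_cr = π²EI / L_e² = π² × 109×10⁹ × 2.388×10^-7 / 13.76² = 1.357×10^3 N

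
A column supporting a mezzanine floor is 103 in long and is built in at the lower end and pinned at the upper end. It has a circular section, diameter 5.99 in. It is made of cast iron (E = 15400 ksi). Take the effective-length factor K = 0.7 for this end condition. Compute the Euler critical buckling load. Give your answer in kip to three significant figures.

P_cr ≈ 1850 kip

I = πd⁴/64 = π×5.99⁴/64 = 63.19 in⁴
Effective length L_e = K·L = 0.7 × 103 = 72.10 in
P_cr = π²EI / L_e² = π² × 15400×10³ × 63.19 / 72.10² = 1.848×10^6 lb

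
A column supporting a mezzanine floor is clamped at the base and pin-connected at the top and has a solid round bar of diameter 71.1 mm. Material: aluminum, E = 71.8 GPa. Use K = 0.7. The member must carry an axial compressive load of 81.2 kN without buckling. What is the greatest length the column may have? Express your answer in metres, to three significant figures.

L_max ≈ 4.73 m

I = πd⁴/64 = π×71.1⁴/64 = 1.254×10^6 mm⁴
I = 1.254×10^-6 m⁴
At the buckling limit P_cr = P = 8.120×10^4 N
From P_cr = π²EI/(K·L)²:  L = (1/K)·√(π²EI/P_cr) = (1/0.7)·√(π²×7.18×10^10×1.254×10^-6/8.120×10^4)
L = 4.73 m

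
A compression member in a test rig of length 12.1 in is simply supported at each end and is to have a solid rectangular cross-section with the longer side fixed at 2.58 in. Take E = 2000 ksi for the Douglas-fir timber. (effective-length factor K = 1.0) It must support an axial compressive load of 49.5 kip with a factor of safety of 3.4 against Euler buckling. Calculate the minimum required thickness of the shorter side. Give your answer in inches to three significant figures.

b ≈ 1.80 in

Required P_cr = n·P = 3.4 × 49.5 = 168.3 kip
L_e = K·L = 1 × 12.1 = 12.10 in
Required I = P_cr·L_e²/(π²E) = 1.683×10^5 × 12.10² / (π² × 2.00×10^6) = 1.248 in⁴
Rectangle, weak axis: I_min = h·b³/12 with h = 2.58 in fixed  ⇒  b = (12I/h)^(1/3) = 1.80 in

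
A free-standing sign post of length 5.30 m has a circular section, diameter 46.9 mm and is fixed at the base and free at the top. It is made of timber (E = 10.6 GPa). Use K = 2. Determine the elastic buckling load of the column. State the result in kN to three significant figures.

P_cr ≈ 0.221 kN

I = πd⁴/64 = π×46.9⁴/64 = 2.375×10^5 mm⁴
I = 2.375×10^5 mm⁴ = 2.375×10^-7 m⁴
Effective length L_e = K·L = 2 × 5.30 = 10.60 m
P_cr = π²EI / L_e² = π² × 10.6×10⁹ × 2.375×10^-7 / 10.60² = 221.1 N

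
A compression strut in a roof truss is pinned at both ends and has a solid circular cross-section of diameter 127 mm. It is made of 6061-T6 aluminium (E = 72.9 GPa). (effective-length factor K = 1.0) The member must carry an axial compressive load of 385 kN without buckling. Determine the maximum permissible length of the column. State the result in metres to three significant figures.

L_max ≈ 4.89 m

I = πd⁴/64 = π×127⁴/64 = 1.277×10^7 mm⁴
I = 1.277×10^-5 m⁴
At the buckling limit P_cr = P = 3.850×10^5 N
From P_cr = π²EI/(K·L)²:  L = (1/K)·√(π²EI/P_cr) = (1/1)·√(π²×7.29×10^10×1.277×10^-5/3.850×10^5)
L = 4.89 m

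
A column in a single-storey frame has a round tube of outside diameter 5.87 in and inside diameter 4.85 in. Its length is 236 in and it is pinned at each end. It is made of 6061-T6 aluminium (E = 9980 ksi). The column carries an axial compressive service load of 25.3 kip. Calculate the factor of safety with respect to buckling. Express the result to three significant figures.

d_o = 5.87 in, d_i = 4.85 in
I = π(d_o⁴ − d_i⁴)/64 = π(5.87⁴ − 4.850⁴)/64 = 31.12 in⁴
Effective length L_e = K·L = 1 × 236 = 236.0 in
P_cr = π²EI / L_e² = π² × 9980×10³ × 31.12 / 236.0² = 5.504×10^4 lb
Factor of safety n = P_cr / P = 55.036 / 25.3 = 2.18

n ≈ 2.18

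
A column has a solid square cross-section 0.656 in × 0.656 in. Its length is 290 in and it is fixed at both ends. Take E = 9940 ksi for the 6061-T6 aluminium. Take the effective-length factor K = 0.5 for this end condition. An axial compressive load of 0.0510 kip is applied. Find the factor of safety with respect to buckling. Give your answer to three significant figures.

n ≈ 1.41

I = a⁴/12 = 0.656⁴/12 = 1.543×10^-2 in⁴
Effective length L_e = K·L = 0.5 × 290 = 145.0 in
P_cr = π²EI / L_e² = π² × 9940×10³ × 1.543×10^-2 / 145.0² = 72.01 lb
Factor of safety n = P_cr / P = 0.072009 / 0.0510 = 1.41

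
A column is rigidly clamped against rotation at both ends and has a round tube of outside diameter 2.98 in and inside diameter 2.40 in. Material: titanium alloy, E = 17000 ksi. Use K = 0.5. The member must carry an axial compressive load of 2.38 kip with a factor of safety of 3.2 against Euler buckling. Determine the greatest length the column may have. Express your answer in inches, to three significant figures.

d_o = 2.98 in, d_i = 2.40 in
I = π(d_o⁴ − d_i⁴)/64 = π(2.98⁴ − 2.400⁴)/64 = 2.243 in⁴
Required critical load P_cr = n·P = 3.2 × 2.38 = 7.616 kip = 7.616×10^3 lb
From P_cr = π²EI/(K·L)²:  L = (1/K)·√(π²EI/P_cr) = (1/0.5)·√(π²×1.70×10^7×2.243/7.616×10^3)
L = 445 in

L_max ≈ 445 in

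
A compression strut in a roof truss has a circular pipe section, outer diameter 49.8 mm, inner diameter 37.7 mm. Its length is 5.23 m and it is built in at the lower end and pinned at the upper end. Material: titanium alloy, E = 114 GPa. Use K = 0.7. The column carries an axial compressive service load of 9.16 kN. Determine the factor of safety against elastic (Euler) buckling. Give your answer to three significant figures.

d_o = 49.8 mm, d_i = 37.7 mm
I = π(d_o⁴ − d_i⁴)/64 = π(49.8⁴ − 37.70⁴)/64 = 2.028×10^5 mm⁴
I = 2.028×10^5 mm⁴ = 2.028×10^-7 m⁴
Effective length L_e = K·L = 0.7 × 5.23 = 3.661 m
P_cr = π²EI / L_e² = π² × 114×10⁹ × 2.028×10^-7 / 3.661² = 1.702×10^4 N
Factor of safety n = P_cr / P = 17.021 / 9.16 = 1.86

n ≈ 1.86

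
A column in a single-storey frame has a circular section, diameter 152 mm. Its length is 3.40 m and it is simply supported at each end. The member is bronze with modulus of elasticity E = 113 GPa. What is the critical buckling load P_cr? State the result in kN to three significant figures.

P_cr ≈ 2530 kN

I = πd⁴/64 = π×152⁴/64 = 2.620×10^7 mm⁴
I = 2.620×10^7 mm⁴ = 2.620×10^-5 m⁴
Effective length L_e = K·L = 1 × 3.40 = 3.400 m
P_cr = π²EI / L_e² = π² × 113×10⁹ × 2.620×10^-5 / 3.400² = 2.528×10^6 N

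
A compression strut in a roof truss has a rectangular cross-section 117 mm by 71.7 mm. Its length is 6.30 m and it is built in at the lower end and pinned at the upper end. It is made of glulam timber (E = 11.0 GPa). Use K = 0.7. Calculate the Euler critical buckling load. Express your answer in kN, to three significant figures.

Buckling occurs about the weak axis: I_min = h·b³/12 with b = 71.7 mm (the shorter side).
I_min = 117×71.7³/12 = 3.594×10^6 mm⁴
I = 3.594×10^6 mm⁴ = 3.594×10^-6 m⁴
Effective length L_e = K·L = 0.7 × 6.30 = 4.410 m
P_cr = π²EI / L_e² = π² × 11.0×10⁹ × 3.594×10^-6 / 4.410² = 2.006×10^4 N

P_cr ≈ 20.1 kN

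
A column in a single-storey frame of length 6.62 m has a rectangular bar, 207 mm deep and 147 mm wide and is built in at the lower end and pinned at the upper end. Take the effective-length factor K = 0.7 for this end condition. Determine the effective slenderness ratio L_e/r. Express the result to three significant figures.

λ ≈ 109

For a rectangle r_min = b/√12 = 147/√12 = 42.44 mm
L_e = K·L = 0.7 × 6.62 m = 4.634 m = 4634.0 mm
λ = L_e / r_min = 4634.0 / 42.44 = 109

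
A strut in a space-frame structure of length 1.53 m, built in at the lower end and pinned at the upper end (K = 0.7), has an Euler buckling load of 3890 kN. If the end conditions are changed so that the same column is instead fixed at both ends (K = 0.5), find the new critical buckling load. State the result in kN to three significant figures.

P_cr ≈ 7620 kN

P_cr ∝ 1/K², so P_cr,new = P_cr,old × (K_old/K_new)² = 3890 × (0.7/0.5)²
= 3890 × 1.960 = 7620 kN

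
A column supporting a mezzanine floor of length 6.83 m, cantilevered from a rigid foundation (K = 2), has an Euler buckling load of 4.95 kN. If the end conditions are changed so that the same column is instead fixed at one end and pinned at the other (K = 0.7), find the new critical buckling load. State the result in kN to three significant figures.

P_cr ≈ 40.4 kN

P_cr ∝ 1/K², so P_cr,new = P_cr,old × (K_old/K_new)² = 4.95 × (2/0.7)²
= 4.95 × 8.163 = 40.4 kN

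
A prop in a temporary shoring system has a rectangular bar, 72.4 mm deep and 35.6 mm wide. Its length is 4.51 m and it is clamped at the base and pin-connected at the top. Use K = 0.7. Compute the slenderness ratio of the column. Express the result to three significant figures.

For a rectangle r_min = b/√12 = 35.6/√12 = 10.28 mm
L_e = K·L = 0.7 × 4.51 m = 3.157 m = 3157.0 mm
λ = L_e / r_min = 3157.0 / 10.28 = 307

λ ≈ 307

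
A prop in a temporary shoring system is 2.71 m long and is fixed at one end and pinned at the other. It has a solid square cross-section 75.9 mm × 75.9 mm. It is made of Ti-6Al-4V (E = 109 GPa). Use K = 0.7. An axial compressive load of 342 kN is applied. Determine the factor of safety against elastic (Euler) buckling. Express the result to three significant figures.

n ≈ 2.42

I = a⁴/12 = 75.9⁴/12 = 2.766×10^6 mm⁴
I = 2.766×10^6 mm⁴ = 2.766×10^-6 m⁴
Effective length L_e = K·L = 0.7 × 2.71 = 1.897 m
P_cr = π²EI / L_e² = π² × 109×10⁹ × 2.766×10^-6 / 1.897² = 8.268×10^5 N
Factor of safety n = P_cr / P = 826.76 / 342 = 2.42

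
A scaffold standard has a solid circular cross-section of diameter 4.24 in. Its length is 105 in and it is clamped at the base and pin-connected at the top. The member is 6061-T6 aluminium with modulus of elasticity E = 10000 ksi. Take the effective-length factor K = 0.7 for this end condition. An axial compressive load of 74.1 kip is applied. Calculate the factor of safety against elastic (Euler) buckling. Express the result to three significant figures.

I = πd⁴/64 = π×4.24⁴/64 = 15.86 in⁴
Effective length L_e = K·L = 0.7 × 105 = 73.50 in
P_cr = π²EI / L_e² = π² × 10000×10³ × 15.86 / 73.50² = 2.898×10^5 lb
Factor of safety n = P_cr / P = 289.84 / 74.1 = 3.91

n ≈ 3.91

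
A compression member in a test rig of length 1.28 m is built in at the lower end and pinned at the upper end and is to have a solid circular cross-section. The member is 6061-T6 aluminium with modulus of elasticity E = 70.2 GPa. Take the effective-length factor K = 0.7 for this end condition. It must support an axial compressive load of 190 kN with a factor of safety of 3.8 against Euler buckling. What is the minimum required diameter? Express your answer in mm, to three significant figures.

d ≈ 64.3 mm

Required P_cr = n·P = 3.8 × 190 = 722.0 kN
L_e = K·L = 0.7 × 1.28 = 0.8960 m
Required I = P_cr·L_e²/(π²E) = 7.220×10^5 × 0.8960² / (π² × 7.02×10^10) = 8.366×10^-7 m⁴
I_req = 8.366×10^5 mm⁴
Solid circle: I = πd⁴/64  ⇒  d = (64I/π)^(1/4) = (64×8.366×10^5/π)^(1/4) = 64.3 mm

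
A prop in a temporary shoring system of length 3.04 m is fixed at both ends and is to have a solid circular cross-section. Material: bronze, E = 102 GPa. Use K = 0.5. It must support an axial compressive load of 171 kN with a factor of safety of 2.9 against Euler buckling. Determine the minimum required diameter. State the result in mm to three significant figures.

Required P_cr = n·P = 2.9 × 171 = 495.9 kN
L_e = K·L = 0.5 × 3.04 = 1.520 m
Required I = P_cr·L_e²/(π²E) = 4.959×10^5 × 1.520² / (π² × 1.02×10^11) = 1.138×10^-6 m⁴
I_req = 1.138×10^6 mm⁴
Solid circle: I = πd⁴/64  ⇒  d = (64I/π)^(1/4) = (64×1.138×10^6/π)^(1/4) = 69.4 mm

d ≈ 69.4 mm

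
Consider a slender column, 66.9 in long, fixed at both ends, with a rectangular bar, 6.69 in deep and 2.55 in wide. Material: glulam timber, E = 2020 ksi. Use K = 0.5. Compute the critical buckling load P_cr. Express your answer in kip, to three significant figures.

Buckling occurs about the weak axis: I_min = h·b³/12 with b = 2.55 in (the shorter side).
I_min = 6.69×2.55³/12 = 9.244 in⁴
Effective length L_e = K·L = 0.5 × 66.9 = 33.45 in
P_cr = π²EI / L_e² = π² × 2020×10³ × 9.244 / 33.45² = 1.647×10^5 lb

P_cr ≈ 165 kip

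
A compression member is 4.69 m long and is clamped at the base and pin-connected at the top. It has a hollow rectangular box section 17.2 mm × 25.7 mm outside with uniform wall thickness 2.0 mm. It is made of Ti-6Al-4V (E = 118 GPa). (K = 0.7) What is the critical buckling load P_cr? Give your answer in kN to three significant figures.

Inner dimensions: h_i = 25.7 − 2×2.0 = 21.70 mm, b_i = 17.2 − 2×2.0 = 13.20 mm
Weak-axis I_min = (h_o·b_o³ − h_i·b_i³)/12 with b_o = 17.2, b_i = 13.20 mm (shorter outer/inner sides).
I_min = (25.7×17.2³ − 21.70×13.20³)/12 = 6.739×10^3 mm⁴
I = 6.739×10^3 mm⁴ = 6.739×10^-9 m⁴
Effective length L_e = K·L = 0.7 × 4.69 = 3.283 m
P_cr = π²EI / L_e² = π² × 118×10⁹ × 6.739×10^-9 / 3.283² = 728.1 N

P_cr ≈ 0.728 kN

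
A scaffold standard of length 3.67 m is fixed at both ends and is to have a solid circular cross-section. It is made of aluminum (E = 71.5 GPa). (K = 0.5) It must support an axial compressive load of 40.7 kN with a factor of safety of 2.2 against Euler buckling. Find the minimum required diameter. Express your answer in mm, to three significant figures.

Required P_cr = n·P = 2.2 × 40.7 = 89.54 kN
L_e = K·L = 0.5 × 3.67 = 1.835 m
Required I = P_cr·L_e²/(π²E) = 8.954×10^4 × 1.835² / (π² × 7.15×10^10) = 4.273×10^-7 m⁴
I_req = 4.273×10^5 mm⁴
Solid circle: I = πd⁴/64  ⇒  d = (64I/π)^(1/4) = (64×4.273×10^5/π)^(1/4) = 54.3 mm

d ≈ 54.3 mm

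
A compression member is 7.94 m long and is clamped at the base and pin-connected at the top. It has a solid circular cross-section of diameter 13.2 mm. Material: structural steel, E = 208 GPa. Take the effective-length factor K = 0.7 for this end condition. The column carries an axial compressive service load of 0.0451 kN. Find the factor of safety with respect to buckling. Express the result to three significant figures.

I = πd⁴/64 = π×13.2⁴/64 = 1.490×10^3 mm⁴
I = 1.490×10^3 mm⁴ = 1.490×10^-9 m⁴
Effective length L_e = K·L = 0.7 × 7.94 = 5.558 m
P_cr = π²EI / L_e² = π² × 208×10⁹ × 1.490×10^-9 / 5.558² = 99.04 N
Factor of safety n = P_cr / P = 0.099036 / 0.0451 = 2.20

n ≈ 2.20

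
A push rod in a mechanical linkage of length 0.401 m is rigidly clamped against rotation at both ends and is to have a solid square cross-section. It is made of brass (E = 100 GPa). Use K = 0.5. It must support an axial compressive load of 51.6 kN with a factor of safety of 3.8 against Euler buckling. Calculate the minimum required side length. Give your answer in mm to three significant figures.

Required P_cr = n·P = 3.8 × 51.6 = 196.1 kN
L_e = K·L = 0.5 × 0.401 = 0.2005 m
Required I = P_cr·L_e²/(π²E) = 1.961×10^5 × 0.2005² / (π² × 1.00×10^11) = 7.987×10^-9 m⁴
I_req = 7.987×10^3 mm⁴
Solid square: I = a⁴/12  ⇒  a = (12I)^(1/4) = (12×7.987×10^3)^(1/4) = 17.6 mm

a ≈ 17.6 mm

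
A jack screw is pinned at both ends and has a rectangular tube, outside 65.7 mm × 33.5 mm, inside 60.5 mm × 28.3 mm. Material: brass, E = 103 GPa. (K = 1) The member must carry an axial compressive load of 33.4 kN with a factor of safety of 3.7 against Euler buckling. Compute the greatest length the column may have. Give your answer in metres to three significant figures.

L_max ≈ 0.868 m

Weak-axis I_min = (h_o·b_o³ − h_i·b_i³)/12 with b_o = 33.5, b_i = 28.30 mm (shorter outer/inner sides).
I_min = (65.7×33.5³ − 60.50×28.30³)/12 = 9.156×10^4 mm⁴
I = 9.156×10^-8 m⁴
Required critical load P_cr = n·P = 3.7 × 33.4 = 123.6 kN = 1.236×10^5 N
From P_cr = π²EI/(K·L)²:  L = (1/K)·√(π²EI/P_cr) = (1/1)·√(π²×1.03×10^11×9.156×10^-8/1.236×10^5)
L = 0.868 m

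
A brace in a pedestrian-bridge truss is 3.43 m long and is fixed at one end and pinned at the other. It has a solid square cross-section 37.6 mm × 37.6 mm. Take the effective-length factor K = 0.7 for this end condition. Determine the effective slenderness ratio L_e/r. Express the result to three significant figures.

λ ≈ 221

I = a⁴/12 = 37.6⁴/12 = 1.666×10^5 mm⁴
A = 1.414×10^3 mm²;  r_min = √(I/A) = √(1.666×10^5/1.414×10^3) = 10.85 mm
L_e = K·L = 0.7 × 3.43 m = 2.401 m = 2401.0 mm
λ = L_e / r_min = 2401.0 / 10.85 = 221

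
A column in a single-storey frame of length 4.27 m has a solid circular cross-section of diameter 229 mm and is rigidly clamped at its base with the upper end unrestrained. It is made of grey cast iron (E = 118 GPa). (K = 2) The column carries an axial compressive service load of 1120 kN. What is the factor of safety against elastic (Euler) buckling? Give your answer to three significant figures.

I = πd⁴/64 = π×229⁴/64 = 1.350×10^8 mm⁴
I = 1.350×10^8 mm⁴ = 1.350×10^-4 m⁴
Effective length L_e = K·L = 2 × 4.27 = 8.540 m
P_cr = π²EI / L_e² = π² × 118×10⁹ × 1.350×10^-4 / 8.540² = 2.156×10^6 N
Factor of safety n = P_cr / P = 2155.6 / 1120 = 1.92

n ≈ 1.92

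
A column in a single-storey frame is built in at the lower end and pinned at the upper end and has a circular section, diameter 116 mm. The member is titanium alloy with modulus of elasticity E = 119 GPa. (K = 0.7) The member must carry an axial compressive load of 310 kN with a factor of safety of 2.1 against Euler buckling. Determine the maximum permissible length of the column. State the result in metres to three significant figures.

L_max ≈ 5.72 m

I = πd⁴/64 = π×116⁴/64 = 8.888×10^6 mm⁴
I = 8.888×10^-6 m⁴
Required critical load P_cr = n·P = 2.1 × 310 = 651.0 kN = 6.510×10^5 N
From P_cr = π²EI/(K·L)²:  L = (1/K)·√(π²EI/P_cr) = (1/0.7)·√(π²×1.19×10^11×8.888×10^-6/6.510×10^5)
L = 5.72 m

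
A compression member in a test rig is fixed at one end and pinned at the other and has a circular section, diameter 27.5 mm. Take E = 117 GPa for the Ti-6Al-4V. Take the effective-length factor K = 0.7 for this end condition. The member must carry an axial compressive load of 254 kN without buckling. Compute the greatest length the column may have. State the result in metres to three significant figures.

I = πd⁴/64 = π×27.5⁴/64 = 2.807×10^4 mm⁴
I = 2.807×10^-8 m⁴
At the buckling limit P_cr = P = 2.540×10^5 N
From P_cr = π²EI/(K·L)²:  L = (1/K)·√(π²EI/P_cr) = (1/0.7)·√(π²×1.17×10^11×2.807×10^-8/2.540×10^5)
L = 0.510 m

L_max ≈ 0.510 m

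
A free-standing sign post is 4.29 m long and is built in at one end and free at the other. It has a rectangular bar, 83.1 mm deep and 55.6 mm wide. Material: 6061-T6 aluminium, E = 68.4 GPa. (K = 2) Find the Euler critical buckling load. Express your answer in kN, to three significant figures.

P_cr ≈ 10.9 kN

Buckling occurs about the weak axis: I_min = h·b³/12 with b = 55.6 mm (the shorter side).
I_min = 83.1×55.6³/12 = 1.190×10^6 mm⁴
I = 1.190×10^6 mm⁴ = 1.190×10^-6 m⁴
Effective length L_e = K·L = 2 × 4.29 = 8.580 m
P_cr = π²EI / L_e² = π² × 68.4×10⁹ × 1.190×10^-6 / 8.580² = 1.092×10^4 N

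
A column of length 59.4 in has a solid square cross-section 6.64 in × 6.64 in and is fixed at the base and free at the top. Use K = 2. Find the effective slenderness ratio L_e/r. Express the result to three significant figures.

λ ≈ 62.0

I = a⁴/12 = 6.64⁴/12 = 162.0 in⁴
A = 44.09 in²;  r_min = √(I/A) = √(162.0/44.09) = 1.917 in
L_e = K·L = 2 × 59.4 = 118.8 in
λ = L_e / r_min = 118.80 / 1.917 = 62.0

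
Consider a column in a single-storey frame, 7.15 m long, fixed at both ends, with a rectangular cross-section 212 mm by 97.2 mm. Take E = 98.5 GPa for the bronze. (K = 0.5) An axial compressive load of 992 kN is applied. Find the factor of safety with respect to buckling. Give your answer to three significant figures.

Buckling occurs about the weak axis: I_min = h·b³/12 with b = 97.2 mm (the shorter side).
I_min = 212×97.2³/12 = 1.622×10^7 mm⁴
I = 1.622×10^7 mm⁴ = 1.622×10^-5 m⁴
Effective length L_e = K·L = 0.5 × 7.15 = 3.575 m
P_cr = π²EI / L_e² = π² × 98.5×10⁹ × 1.622×10^-5 / 3.575² = 1.234×10^6 N
Factor of safety n = P_cr / P = 1234.1 / 992 = 1.24

n ≈ 1.24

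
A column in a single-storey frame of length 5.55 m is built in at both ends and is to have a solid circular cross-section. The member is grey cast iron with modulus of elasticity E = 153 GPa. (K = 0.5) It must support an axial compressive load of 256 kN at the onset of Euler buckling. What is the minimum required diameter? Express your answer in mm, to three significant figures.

d ≈ 71.8 mm

L_e = K·L = 0.5 × 5.55 = 2.775 m
Required I = P_cr·L_e²/(π²E) = 2.560×10^5 × 2.775² / (π² × 1.53×10^11) = 1.305×10^-6 m⁴
I_req = 1.305×10^6 mm⁴
Solid circle: I = πd⁴/64  ⇒  d = (64I/π)^(1/4) = (64×1.305×10^6/π)^(1/4) = 71.8 mm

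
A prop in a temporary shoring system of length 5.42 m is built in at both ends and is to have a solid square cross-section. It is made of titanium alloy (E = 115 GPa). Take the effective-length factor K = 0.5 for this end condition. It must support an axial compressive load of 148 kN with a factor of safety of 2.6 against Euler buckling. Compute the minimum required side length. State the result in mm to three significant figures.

a ≈ 73.9 mm

Required P_cr = n·P = 2.6 × 148 = 384.8 kN
L_e = K·L = 0.5 × 5.42 = 2.710 m
Required I = P_cr·L_e²/(π²E) = 3.848×10^5 × 2.710² / (π² × 1.15×10^11) = 2.490×10^-6 m⁴
I_req = 2.490×10^6 mm⁴
Solid square: I = a⁴/12  ⇒  a = (12I)^(1/4) = (12×2.490×10^6)^(1/4) = 73.9 mm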